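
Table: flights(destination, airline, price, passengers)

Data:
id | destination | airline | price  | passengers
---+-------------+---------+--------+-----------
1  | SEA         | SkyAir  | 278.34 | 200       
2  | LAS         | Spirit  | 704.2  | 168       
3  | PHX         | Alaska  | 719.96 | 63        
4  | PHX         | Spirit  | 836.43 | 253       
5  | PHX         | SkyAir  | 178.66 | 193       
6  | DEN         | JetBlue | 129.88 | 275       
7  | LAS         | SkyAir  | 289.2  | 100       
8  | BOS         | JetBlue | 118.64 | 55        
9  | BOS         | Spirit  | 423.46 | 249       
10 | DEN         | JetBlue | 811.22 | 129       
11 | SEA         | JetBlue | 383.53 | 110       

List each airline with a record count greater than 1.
SELECT airline, COUNT(*) as cnt
FROM flights
GROUP BY airline
HAVING COUNT(*) > 1

Result:
  JetBlue: 4
  SkyAir: 3
  Spirit: 3

Note: HAVING filters groups after aggregation, WHERE filters rows before.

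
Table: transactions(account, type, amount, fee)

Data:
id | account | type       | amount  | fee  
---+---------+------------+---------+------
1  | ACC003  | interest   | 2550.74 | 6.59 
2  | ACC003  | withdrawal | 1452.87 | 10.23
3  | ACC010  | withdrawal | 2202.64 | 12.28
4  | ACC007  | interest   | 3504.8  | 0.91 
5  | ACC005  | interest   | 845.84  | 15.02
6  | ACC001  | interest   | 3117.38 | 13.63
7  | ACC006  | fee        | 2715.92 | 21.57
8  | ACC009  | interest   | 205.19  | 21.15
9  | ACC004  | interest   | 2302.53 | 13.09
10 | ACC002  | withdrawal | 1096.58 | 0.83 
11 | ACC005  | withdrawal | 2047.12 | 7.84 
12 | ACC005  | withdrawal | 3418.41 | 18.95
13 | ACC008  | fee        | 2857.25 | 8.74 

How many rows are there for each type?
SELECT type, COUNT(*) as count
FROM transactions
GROUP BY type

Result:
  fee: 2
  interest: 6
  withdrawal: 5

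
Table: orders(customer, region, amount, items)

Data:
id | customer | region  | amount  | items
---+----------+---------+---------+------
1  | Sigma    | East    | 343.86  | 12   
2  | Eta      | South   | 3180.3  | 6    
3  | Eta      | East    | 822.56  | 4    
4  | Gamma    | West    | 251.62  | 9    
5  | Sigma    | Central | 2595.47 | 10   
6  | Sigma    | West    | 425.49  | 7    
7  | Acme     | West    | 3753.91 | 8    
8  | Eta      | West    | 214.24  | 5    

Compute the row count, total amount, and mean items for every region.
SELECT region,
       COUNT(*) as cnt,
       SUM(amount) as total_amount,
       AVG(items) as avg_items
FROM orders
GROUP BY region

Result:
  Central: 1 records, 2595.47 total amount, 10.00 avg items
  East: 2 records, 1166.42 total amount, 8.00 avg items
  South: 1 records, 3180.30 total amount, 6.00 avg items
  West: 4 records, 4645.26 total amount, 7.25 avg items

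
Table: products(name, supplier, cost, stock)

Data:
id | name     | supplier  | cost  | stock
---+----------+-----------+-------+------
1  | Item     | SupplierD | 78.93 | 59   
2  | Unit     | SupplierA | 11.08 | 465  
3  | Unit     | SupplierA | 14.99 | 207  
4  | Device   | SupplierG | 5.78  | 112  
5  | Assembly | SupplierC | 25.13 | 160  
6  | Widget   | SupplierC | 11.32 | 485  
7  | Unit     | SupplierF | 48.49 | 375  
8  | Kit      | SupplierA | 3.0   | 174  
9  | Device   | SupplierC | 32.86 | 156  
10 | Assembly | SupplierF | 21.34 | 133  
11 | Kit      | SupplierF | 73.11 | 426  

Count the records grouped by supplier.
SELECT supplier, COUNT(*) as count
FROM products
GROUP BY supplier

Result:
  SupplierA: 3
  SupplierC: 3
  SupplierD: 1
  SupplierF: 3
  SupplierG: 1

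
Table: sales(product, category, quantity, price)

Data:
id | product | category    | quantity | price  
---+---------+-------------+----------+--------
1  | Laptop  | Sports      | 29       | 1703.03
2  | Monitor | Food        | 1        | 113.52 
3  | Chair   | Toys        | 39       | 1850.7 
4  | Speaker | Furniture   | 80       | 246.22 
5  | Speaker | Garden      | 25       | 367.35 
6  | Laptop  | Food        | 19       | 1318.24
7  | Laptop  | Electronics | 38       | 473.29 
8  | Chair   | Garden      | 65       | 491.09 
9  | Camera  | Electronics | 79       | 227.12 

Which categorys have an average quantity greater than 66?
SELECT category, AVG(quantity)
FROM sales
GROUP BY category
HAVING AVG(quantity) > 66

Result:
  Furniture: avg=80.00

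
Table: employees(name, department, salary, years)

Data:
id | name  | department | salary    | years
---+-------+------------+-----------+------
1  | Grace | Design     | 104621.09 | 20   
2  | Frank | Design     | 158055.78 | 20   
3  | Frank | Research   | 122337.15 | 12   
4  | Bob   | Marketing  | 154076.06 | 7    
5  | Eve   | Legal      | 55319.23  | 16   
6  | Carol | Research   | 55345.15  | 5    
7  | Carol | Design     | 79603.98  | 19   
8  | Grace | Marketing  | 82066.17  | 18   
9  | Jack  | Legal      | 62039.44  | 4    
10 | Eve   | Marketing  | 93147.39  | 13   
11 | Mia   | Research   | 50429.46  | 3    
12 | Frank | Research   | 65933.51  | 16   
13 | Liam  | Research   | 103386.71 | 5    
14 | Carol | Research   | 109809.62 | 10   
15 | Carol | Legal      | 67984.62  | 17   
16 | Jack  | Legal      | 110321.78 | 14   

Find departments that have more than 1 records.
SELECT department, COUNT(*) as cnt
FROM employees
GROUP BY department
HAVING COUNT(*) > 1

Result:
  Design: 3
  Legal: 4
  Marketing: 3
  Research: 6

Note: HAVING filters groups after aggregation, WHERE filters rows before.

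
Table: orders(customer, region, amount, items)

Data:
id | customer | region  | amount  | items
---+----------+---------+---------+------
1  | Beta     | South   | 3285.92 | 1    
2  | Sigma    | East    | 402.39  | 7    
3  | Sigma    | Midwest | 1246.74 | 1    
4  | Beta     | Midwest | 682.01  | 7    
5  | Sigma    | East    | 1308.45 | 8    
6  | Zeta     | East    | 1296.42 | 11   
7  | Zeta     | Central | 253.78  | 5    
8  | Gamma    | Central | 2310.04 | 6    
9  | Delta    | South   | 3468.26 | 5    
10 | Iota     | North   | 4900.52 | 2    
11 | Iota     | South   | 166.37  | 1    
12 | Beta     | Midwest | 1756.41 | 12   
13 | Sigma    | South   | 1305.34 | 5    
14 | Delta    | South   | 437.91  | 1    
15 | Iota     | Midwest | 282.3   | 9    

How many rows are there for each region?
SELECT region, COUNT(*) as count
FROM orders
GROUP BY region

Result:
  Central: 2
  East: 3
  Midwest: 4
  North: 1
  South: 5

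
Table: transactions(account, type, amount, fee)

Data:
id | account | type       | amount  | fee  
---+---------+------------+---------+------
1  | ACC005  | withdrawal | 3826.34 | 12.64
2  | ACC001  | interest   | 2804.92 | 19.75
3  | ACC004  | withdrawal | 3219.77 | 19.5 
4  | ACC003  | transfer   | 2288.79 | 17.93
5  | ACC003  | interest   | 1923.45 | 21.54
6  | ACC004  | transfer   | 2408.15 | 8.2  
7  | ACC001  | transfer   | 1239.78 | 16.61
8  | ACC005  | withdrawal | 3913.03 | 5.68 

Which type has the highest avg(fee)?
SELECT type, AVG(fee) as val
FROM transactions
GROUP BY type
ORDER BY val DESC
LIMIT 1

Result: interest with avg(fee) = 20.65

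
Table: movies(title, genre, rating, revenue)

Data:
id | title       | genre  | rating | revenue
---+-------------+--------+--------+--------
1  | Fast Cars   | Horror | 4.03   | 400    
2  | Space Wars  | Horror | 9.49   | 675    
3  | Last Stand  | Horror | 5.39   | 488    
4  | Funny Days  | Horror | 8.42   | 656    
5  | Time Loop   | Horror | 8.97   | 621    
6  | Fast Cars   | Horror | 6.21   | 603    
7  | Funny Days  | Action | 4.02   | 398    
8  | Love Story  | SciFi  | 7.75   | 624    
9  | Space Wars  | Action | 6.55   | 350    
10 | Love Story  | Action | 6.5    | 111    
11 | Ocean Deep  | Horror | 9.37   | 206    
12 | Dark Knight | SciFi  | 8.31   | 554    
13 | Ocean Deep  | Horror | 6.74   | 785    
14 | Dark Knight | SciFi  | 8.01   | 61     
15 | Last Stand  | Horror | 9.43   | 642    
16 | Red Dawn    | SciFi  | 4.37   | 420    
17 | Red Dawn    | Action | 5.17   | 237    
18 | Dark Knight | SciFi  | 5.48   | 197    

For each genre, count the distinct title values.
SELECT genre, COUNT(DISTINCT title)
FROM movies
GROUP BY genre

Result:
  Action: 4 distinct
  Horror: 6 distinct
  SciFi: 3 distinct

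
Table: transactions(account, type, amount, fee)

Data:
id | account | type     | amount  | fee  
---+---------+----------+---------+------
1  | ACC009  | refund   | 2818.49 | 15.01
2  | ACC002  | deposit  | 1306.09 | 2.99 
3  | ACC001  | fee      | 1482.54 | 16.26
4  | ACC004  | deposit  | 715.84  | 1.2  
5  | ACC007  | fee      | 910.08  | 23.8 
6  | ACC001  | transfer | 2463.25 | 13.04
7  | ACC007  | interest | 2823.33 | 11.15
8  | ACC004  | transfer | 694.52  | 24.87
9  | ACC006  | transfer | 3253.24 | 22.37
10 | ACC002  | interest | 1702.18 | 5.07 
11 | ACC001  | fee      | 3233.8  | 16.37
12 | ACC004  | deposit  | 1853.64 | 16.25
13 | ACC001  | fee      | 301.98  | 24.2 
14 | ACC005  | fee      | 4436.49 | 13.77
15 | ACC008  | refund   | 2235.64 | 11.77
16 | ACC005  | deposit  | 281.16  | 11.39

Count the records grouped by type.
SELECT type, COUNT(*) as count
FROM transactions
GROUP BY type

Result:
  deposit: 4
  fee: 5
  interest: 2
  refund: 2
  transfer: 3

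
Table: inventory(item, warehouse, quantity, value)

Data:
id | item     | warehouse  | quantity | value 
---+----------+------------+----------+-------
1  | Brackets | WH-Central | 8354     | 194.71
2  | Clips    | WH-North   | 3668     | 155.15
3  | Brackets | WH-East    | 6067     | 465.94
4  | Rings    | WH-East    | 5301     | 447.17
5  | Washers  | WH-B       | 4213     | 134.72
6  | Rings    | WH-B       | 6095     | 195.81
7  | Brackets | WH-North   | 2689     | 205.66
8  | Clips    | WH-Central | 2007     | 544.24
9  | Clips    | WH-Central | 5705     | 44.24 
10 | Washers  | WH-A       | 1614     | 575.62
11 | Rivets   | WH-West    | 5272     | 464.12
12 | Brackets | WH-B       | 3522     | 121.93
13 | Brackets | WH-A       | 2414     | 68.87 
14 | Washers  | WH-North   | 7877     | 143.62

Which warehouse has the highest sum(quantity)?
SELECT warehouse, SUM(quantity) as val
FROM inventory
GROUP BY warehouse
ORDER BY val DESC
LIMIT 1

Result: WH-Central with sum(quantity) = 16066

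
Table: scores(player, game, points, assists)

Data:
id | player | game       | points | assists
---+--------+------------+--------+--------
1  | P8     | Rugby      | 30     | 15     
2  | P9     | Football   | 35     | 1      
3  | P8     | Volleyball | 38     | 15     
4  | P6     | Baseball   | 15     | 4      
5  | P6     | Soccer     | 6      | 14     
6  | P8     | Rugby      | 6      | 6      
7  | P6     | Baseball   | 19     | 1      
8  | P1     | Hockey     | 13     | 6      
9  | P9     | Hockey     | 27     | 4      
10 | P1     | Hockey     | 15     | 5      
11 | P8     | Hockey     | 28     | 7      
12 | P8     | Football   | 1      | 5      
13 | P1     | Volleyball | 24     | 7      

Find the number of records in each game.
SELECT game, COUNT(*) as count
FROM scores
GROUP BY game

Result:
  Baseball: 2
  Football: 2
  Hockey: 4
  Rugby: 2
  Soccer: 1
  Volleyball: 2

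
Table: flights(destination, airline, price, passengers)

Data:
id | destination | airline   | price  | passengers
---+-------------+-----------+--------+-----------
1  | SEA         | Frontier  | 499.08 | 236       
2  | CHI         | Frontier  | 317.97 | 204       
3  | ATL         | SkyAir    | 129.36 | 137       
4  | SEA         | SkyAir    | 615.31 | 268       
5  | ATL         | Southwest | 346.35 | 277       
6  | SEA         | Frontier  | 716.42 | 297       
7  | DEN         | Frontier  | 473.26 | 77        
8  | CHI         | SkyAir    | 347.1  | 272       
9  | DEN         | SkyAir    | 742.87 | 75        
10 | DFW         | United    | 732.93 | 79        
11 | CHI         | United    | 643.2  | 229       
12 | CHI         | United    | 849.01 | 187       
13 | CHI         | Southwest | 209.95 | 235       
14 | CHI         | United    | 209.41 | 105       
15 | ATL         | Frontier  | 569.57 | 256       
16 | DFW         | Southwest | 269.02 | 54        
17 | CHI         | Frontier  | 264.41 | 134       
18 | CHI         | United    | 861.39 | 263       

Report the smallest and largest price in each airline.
SELECT airline, MIN(price), MAX(price)
FROM flights
GROUP BY airline

Result:
  Frontier: min=264.41, max=716.42
  SkyAir: min=129.36, max=742.87
  Southwest: min=209.95, max=346.35
  United: min=209.41, max=861.39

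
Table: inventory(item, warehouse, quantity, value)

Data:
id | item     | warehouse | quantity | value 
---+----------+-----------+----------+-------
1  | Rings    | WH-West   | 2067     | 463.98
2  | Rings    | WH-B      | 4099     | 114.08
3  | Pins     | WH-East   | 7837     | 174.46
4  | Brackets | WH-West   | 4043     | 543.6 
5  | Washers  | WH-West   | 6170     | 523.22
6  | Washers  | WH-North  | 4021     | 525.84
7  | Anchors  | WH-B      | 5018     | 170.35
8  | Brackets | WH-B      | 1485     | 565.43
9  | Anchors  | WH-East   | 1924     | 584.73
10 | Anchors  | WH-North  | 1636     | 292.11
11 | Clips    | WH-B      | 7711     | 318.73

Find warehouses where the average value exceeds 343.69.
SELECT warehouse, AVG(value)
FROM inventory
GROUP BY warehouse
HAVING AVG(value) > 343.69

Result:
  WH-East: avg=379.60
  WH-North: avg=408.98
  WH-West: avg=510.27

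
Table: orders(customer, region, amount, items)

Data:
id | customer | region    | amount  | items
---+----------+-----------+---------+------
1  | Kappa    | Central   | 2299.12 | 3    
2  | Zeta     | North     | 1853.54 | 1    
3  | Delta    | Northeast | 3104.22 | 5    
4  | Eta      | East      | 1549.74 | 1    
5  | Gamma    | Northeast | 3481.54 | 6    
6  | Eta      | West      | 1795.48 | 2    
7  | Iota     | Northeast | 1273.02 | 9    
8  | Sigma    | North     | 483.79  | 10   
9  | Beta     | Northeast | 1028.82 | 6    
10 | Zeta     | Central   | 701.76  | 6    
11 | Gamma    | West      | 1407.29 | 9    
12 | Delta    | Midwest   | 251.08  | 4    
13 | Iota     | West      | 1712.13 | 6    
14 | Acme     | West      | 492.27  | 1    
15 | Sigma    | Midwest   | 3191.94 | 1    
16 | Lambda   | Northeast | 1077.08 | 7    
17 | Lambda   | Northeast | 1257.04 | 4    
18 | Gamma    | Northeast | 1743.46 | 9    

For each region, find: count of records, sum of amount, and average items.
SELECT region,
       COUNT(*) as cnt,
       SUM(amount) as total_amount,
       AVG(items) as avg_items
FROM orders
GROUP BY region

Result:
  Central: 2 records, 3000.88 total amount, 4.50 avg items
  East: 1 records, 1549.74 total amount, 1.00 avg items
  Midwest: 2 records, 3443.02 total amount, 2.50 avg items
  North: 2 records, 2337.33 total amount, 5.50 avg items
  Northeast: 7 records, 12965.18 total amount, 6.57 avg items
  West: 4 records, 5407.17 total amount, 4.50 avg items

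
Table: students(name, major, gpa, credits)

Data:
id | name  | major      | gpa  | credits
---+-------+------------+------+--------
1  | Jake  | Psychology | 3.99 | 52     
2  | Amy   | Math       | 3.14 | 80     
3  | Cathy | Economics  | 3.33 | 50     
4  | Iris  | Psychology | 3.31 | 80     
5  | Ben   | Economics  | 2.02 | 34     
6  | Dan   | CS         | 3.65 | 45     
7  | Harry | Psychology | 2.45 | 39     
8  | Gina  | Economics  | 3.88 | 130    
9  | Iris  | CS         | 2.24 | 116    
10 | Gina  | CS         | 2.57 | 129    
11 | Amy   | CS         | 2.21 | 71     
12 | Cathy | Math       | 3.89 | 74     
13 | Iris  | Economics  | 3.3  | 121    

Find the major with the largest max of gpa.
SELECT major, MAX(gpa) as val
FROM students
GROUP BY major
ORDER BY val DESC
LIMIT 1

Result: Psychology with max(gpa) = 3.99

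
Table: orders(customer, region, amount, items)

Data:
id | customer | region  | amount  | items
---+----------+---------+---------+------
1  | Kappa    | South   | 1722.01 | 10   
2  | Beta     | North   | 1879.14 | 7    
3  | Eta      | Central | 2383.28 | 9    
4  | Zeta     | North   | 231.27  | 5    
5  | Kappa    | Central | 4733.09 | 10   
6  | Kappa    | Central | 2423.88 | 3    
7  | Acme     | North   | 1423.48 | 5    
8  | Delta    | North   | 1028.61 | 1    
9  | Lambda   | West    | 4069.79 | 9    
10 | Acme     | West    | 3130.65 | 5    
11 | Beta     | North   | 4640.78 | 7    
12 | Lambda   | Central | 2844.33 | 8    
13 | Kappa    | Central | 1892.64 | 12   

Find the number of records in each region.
SELECT region, COUNT(*) as count
FROM orders
GROUP BY region

Result:
  Central: 5
  North: 5
  South: 1
  West: 2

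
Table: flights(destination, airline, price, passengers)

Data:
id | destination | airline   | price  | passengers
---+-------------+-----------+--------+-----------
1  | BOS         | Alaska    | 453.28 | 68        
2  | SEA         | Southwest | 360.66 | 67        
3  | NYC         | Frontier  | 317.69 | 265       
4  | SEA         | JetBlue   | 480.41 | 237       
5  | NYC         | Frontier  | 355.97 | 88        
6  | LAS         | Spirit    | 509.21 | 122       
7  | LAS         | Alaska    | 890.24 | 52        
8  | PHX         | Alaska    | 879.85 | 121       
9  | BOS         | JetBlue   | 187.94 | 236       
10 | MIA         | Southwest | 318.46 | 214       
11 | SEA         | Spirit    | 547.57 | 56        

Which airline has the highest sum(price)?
SELECT airline, SUM(price) as val
FROM flights
GROUP BY airline
ORDER BY val DESC
LIMIT 1

Result: Alaska with sum(price) = 2223.37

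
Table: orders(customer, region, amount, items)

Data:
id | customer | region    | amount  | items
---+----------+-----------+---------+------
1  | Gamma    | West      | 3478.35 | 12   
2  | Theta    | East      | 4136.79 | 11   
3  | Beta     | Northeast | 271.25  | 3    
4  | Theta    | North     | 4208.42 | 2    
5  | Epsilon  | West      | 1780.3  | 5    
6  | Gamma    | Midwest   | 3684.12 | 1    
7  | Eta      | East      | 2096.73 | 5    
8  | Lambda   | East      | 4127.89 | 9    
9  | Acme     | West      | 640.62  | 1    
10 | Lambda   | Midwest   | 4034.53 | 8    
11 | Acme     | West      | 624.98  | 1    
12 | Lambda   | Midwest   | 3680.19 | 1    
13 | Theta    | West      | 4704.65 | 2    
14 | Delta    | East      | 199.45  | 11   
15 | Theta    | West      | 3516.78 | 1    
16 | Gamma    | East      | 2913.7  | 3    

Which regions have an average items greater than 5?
SELECT region, AVG(items)
FROM orders
GROUP BY region
HAVING AVG(items) > 5

Result:
  East: avg=7.80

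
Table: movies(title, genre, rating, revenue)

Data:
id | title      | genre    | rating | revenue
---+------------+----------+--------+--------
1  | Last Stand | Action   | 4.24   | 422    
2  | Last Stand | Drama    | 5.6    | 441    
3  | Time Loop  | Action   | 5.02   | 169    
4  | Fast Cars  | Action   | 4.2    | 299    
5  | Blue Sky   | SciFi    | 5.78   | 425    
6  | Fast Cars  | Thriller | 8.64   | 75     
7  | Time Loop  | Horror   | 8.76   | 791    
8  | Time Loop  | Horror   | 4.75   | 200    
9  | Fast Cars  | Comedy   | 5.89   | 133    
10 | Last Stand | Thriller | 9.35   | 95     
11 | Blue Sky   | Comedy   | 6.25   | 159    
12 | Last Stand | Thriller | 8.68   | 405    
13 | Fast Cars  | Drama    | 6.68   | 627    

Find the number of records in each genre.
SELECT genre, COUNT(*) as count
FROM movies
GROUP BY genre

Result:
  Action: 3
  Comedy: 2
  Drama: 2
  Horror: 2
  SciFi: 1
  Thriller: 3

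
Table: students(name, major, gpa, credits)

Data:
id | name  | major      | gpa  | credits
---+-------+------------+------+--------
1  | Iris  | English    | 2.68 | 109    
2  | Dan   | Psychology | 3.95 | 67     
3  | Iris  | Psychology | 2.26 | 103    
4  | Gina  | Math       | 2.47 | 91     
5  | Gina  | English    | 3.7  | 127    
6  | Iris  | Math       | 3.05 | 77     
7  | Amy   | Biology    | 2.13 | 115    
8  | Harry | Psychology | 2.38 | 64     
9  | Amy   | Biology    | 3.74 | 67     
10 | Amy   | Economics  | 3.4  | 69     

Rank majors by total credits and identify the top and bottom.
SELECT major, SUM(credits)
FROM students
GROUP BY major
ORDER BY SUM(credits)

All groups:
  Economics: 69
  Math: 168
  Biology: 182
  Psychology: 234
  English: 236

Highest: English (236)
Lowest: Economics (69)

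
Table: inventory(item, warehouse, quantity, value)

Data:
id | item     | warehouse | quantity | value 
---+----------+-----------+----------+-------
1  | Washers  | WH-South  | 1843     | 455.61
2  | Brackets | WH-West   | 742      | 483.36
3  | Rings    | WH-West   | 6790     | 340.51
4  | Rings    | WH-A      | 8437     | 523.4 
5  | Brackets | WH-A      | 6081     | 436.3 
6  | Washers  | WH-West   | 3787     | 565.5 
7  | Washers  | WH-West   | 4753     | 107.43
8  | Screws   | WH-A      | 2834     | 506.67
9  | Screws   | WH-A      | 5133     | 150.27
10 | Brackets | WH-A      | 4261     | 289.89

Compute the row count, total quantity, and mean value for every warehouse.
SELECT warehouse,
       COUNT(*) as cnt,
       SUM(quantity) as total_quantity,
       AVG(value) as avg_value
FROM inventory
GROUP BY warehouse

Result:
  WH-A: 5 records, 26746 total quantity, 381.31 avg value
  WH-South: 1 records, 1843 total quantity, 455.61 avg value
  WH-West: 4 records, 16072 total quantity, 374.20 avg value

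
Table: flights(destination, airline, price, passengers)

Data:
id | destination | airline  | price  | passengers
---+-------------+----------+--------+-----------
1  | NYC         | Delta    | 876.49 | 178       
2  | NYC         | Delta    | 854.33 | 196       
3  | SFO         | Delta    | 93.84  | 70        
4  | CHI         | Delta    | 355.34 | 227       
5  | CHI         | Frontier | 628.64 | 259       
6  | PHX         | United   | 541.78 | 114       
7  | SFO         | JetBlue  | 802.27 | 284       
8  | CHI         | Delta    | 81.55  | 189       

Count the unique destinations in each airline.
SELECT airline, COUNT(DISTINCT destination)
FROM flights
GROUP BY airline

Result:
  Delta: 3 distinct
  Frontier: 1 distinct
  JetBlue: 1 distinct
  United: 1 distinct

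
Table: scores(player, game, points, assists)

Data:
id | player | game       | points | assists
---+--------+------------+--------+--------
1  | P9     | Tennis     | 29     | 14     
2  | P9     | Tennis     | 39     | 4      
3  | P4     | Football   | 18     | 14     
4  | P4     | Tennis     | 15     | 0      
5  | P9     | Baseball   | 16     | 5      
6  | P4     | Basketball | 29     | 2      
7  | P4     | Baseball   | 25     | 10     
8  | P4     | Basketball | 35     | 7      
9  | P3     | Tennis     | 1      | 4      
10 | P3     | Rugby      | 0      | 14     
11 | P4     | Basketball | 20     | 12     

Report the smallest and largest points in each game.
SELECT game, MIN(points), MAX(points)
FROM scores
GROUP BY game

Result:
  Baseball: min=16, max=25
  Basketball: min=20, max=35
  Football: min=18, max=18
  Rugby: min=0, max=0
  Tennis: min=1, max=39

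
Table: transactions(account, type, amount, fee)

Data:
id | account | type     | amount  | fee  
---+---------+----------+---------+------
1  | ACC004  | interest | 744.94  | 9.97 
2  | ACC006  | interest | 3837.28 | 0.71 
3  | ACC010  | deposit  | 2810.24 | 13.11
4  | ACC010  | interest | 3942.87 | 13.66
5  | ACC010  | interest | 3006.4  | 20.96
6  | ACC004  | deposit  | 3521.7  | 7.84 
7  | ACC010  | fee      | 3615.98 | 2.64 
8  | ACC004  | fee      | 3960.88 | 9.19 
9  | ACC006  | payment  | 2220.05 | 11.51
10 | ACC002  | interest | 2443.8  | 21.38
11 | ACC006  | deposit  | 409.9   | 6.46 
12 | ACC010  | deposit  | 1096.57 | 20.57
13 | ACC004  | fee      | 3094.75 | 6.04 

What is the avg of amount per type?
SELECT type, AVG(amount) as result
FROM transactions
GROUP BY type

Result:
  deposit: 1959.60
  fee: 3557.20
  interest: 2795.06
  payment: 2220.05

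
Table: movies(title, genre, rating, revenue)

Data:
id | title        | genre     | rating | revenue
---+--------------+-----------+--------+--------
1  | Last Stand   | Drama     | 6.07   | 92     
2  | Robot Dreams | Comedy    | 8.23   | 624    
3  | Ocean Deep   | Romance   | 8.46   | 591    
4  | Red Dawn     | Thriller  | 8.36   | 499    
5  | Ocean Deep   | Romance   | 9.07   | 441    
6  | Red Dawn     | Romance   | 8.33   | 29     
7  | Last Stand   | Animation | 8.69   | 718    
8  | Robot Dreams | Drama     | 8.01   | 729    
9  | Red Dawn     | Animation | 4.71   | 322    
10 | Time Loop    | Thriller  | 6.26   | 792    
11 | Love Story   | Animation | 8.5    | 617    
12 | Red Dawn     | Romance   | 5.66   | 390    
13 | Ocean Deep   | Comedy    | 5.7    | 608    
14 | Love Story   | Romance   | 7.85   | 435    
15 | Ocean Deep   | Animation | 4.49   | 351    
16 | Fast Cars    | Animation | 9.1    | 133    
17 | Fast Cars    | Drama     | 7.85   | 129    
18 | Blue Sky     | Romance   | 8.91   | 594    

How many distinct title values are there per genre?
SELECT genre, COUNT(DISTINCT title)
FROM movies
GROUP BY genre

Result:
  Animation: 5 distinct
  Comedy: 2 distinct
  Drama: 3 distinct
  Romance: 4 distinct
  Thriller: 2 distinct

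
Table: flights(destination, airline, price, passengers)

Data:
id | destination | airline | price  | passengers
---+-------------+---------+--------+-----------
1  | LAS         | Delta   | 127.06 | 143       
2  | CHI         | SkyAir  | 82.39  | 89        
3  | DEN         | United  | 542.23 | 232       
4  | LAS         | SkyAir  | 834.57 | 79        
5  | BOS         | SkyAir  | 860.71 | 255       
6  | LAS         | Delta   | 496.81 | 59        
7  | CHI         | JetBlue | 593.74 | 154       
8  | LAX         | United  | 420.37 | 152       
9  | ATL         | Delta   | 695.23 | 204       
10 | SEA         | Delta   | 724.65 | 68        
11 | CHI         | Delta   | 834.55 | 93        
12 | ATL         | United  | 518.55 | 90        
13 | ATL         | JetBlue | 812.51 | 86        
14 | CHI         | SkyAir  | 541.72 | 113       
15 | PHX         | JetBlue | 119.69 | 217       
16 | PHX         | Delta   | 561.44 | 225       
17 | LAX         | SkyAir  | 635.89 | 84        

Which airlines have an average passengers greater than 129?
SELECT airline, AVG(passengers)
FROM flights
GROUP BY airline
HAVING AVG(passengers) > 129

Result:
  Delta: avg=132.00
  JetBlue: avg=152.33
  United: avg=158.00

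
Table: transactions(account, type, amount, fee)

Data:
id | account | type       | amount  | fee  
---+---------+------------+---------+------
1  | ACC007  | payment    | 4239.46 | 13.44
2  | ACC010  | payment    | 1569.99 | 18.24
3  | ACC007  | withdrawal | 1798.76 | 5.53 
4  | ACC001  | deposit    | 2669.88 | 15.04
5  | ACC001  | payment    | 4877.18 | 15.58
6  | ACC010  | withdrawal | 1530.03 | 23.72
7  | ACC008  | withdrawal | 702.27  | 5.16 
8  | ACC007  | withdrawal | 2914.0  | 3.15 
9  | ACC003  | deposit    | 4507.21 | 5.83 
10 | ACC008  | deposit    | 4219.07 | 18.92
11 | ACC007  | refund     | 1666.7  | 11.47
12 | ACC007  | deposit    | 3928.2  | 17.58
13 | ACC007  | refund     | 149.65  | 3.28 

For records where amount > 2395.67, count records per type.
SELECT type, COUNT(*)
FROM transactions
WHERE amount > 2395.67
GROUP BY type

Note: WHERE filters rows before grouping.

Result:
  deposit: 4
  payment: 2
  withdrawal: 1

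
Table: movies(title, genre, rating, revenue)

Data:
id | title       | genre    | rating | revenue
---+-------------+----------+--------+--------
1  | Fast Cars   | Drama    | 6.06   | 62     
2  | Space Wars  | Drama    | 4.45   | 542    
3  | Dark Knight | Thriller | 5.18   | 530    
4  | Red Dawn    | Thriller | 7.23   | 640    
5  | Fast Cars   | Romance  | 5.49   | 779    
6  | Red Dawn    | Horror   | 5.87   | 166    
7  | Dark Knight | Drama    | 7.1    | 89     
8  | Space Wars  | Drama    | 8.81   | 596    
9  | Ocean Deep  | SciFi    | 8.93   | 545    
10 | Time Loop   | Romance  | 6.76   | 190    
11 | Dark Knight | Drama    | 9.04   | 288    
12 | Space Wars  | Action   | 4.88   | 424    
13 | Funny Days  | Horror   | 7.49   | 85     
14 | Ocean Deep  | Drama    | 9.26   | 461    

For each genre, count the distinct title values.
SELECT genre, COUNT(DISTINCT title)
FROM movies
GROUP BY genre

Result:
  Action: 1 distinct
  Drama: 4 distinct
  Horror: 2 distinct
  Romance: 2 distinct
  SciFi: 1 distinct
  Thriller: 2 distinct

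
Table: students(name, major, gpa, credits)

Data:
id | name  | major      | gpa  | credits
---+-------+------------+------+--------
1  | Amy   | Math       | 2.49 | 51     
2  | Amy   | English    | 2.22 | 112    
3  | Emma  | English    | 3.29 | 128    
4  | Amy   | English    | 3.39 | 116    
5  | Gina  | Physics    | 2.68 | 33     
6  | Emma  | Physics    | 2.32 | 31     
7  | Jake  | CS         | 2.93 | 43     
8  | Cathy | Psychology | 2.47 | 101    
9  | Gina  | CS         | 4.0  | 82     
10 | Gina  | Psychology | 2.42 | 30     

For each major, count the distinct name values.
SELECT major, COUNT(DISTINCT name)
FROM students
GROUP BY major

Result:
  CS: 2 distinct
  English: 2 distinct
  Math: 1 distinct
  Physics: 2 distinct
  Psychology: 2 distinct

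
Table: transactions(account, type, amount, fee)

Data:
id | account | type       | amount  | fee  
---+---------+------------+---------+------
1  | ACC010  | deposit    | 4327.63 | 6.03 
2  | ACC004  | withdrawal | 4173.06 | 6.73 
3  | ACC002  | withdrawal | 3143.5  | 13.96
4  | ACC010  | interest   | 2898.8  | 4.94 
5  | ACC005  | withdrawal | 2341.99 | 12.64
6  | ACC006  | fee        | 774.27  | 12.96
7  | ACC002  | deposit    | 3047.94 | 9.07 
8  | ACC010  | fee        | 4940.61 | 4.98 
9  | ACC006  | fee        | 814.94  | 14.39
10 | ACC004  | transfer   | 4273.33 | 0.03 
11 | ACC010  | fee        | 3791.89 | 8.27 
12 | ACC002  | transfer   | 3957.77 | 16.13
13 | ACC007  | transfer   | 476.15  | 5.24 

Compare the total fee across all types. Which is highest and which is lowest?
SELECT type, SUM(fee)
FROM transactions
GROUP BY type
ORDER BY SUM(fee)

All groups:
  interest: 4.94
  deposit: 15.10
  transfer: 21.40
  withdrawal: 33.33
  fee: 40.60

Highest: fee (40.60)
Lowest: interest (4.94)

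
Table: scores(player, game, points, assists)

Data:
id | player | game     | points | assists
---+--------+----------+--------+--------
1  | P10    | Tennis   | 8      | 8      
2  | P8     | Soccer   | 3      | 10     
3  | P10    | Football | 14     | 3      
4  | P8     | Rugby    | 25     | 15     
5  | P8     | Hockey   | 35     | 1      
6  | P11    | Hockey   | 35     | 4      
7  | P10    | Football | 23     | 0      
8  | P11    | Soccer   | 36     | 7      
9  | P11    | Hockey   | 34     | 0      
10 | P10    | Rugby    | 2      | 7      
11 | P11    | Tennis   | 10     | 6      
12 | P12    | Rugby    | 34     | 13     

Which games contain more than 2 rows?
SELECT game, COUNT(*) as cnt
FROM scores
GROUP BY game
HAVING COUNT(*) > 2

Result:
  Hockey: 3
  Rugby: 3

Note: HAVING filters groups after aggregation, WHERE filters rows before.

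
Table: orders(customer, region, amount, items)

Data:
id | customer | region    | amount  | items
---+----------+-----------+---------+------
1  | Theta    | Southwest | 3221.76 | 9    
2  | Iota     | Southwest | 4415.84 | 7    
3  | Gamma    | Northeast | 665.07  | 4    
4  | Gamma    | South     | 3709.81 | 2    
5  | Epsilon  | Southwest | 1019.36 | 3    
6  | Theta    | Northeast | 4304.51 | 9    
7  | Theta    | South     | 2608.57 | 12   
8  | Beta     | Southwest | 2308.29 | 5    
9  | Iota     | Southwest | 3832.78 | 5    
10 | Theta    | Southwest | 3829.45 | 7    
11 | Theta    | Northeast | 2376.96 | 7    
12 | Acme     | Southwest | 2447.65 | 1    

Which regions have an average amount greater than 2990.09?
SELECT region, AVG(amount)
FROM orders
GROUP BY region
HAVING AVG(amount) > 2990.09

Result:
  South: avg=3159.19
  Southwest: avg=3010.73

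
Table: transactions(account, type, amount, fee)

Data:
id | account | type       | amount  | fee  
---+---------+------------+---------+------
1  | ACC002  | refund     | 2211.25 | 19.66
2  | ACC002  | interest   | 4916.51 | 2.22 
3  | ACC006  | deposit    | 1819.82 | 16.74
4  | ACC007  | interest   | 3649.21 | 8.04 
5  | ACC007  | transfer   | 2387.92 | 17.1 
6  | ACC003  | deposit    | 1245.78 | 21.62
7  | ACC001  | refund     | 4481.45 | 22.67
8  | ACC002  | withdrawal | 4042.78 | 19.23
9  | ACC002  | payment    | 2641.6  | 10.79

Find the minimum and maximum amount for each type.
SELECT type, MIN(amount), MAX(amount)
FROM transactions
GROUP BY type

Result:
  deposit: min=1245.78, max=1819.82
  interest: min=3649.21, max=4916.51
  payment: min=2641.60, max=2641.60
  refund: min=2211.25, max=4481.45
  transfer: min=2387.92, max=2387.92
  withdrawal: min=4042.78, max=4042.78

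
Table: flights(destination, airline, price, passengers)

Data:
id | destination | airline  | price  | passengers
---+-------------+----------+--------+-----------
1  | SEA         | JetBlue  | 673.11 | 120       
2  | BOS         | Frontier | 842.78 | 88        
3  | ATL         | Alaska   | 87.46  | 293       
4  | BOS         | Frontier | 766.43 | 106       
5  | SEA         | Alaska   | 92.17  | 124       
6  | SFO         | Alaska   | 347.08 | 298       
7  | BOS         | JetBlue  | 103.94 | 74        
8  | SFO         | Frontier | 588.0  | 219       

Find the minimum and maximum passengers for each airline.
SELECT airline, MIN(passengers), MAX(passengers)
FROM flights
GROUP BY airline

Result:
  Alaska: min=124, max=298
  Frontier: min=88, max=219
  JetBlue: min=74, max=120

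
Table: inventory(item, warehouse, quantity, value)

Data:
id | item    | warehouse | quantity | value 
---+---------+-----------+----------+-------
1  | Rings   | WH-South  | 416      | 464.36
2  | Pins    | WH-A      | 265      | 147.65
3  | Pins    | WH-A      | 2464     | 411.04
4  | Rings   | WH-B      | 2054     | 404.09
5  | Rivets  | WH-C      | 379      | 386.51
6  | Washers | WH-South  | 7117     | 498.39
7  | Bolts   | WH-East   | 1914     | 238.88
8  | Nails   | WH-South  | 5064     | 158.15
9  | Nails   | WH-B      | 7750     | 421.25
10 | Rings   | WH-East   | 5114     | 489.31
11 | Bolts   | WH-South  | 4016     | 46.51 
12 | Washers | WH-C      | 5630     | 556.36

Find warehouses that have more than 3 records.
SELECT warehouse, COUNT(*) as cnt
FROM inventory
GROUP BY warehouse
HAVING COUNT(*) > 3

Result:
  WH-South: 4

Note: HAVING filters groups after aggregation, WHERE filters rows before.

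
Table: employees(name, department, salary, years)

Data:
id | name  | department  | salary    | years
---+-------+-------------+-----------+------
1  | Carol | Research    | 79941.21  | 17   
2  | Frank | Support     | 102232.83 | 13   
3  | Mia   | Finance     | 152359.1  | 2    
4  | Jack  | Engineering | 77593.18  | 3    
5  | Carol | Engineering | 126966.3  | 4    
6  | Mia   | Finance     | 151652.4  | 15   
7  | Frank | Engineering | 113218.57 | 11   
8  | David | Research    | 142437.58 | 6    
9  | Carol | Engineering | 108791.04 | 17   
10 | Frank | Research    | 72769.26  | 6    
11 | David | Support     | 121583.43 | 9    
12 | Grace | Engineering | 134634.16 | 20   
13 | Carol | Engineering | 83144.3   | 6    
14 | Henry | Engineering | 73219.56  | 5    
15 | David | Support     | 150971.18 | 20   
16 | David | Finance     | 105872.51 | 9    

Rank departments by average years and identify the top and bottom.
SELECT department, AVG(years)
FROM employees
GROUP BY department
ORDER BY AVG(years)

All groups:
  Finance: 8.67
  Engineering: 9.43
  Research: 9.67
  Support: 14.00

Highest: Support (14.00)
Lowest: Finance (8.67)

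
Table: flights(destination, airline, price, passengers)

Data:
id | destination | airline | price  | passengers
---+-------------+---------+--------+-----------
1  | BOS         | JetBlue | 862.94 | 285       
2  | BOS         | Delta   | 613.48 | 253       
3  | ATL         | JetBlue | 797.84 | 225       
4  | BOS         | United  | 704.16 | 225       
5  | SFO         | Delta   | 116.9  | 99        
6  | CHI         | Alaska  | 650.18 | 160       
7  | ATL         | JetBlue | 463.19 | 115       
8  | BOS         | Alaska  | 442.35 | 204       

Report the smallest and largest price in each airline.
SELECT airline, MIN(price), MAX(price)
FROM flights
GROUP BY airline

Result:
  Alaska: min=442.35, max=650.18
  Delta: min=116.90, max=613.48
  JetBlue: min=463.19, max=862.94
  United: min=704.16, max=704.16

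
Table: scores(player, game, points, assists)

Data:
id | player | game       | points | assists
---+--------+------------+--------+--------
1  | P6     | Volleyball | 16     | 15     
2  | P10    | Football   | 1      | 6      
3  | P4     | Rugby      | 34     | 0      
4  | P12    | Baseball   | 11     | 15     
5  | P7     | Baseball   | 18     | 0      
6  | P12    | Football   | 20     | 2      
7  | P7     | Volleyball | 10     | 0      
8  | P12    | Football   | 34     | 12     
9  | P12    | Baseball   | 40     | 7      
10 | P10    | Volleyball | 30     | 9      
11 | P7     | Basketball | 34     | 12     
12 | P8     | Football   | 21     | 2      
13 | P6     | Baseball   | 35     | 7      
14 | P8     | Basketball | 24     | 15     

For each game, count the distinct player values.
SELECT game, COUNT(DISTINCT player)
FROM scores
GROUP BY game

Result:
  Baseball: 3 distinct
  Basketball: 2 distinct
  Football: 3 distinct
  Rugby: 1 distinct
  Volleyball: 3 distinct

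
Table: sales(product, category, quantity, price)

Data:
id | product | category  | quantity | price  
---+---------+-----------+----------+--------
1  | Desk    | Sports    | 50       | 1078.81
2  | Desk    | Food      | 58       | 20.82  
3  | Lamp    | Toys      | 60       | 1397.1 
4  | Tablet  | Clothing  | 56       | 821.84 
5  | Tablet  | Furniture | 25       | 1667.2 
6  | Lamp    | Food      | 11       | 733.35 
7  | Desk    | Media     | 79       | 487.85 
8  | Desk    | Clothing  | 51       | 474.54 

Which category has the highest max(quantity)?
SELECT category, MAX(quantity) as val
FROM sales
GROUP BY category
ORDER BY val DESC
LIMIT 1

Result: Media with max(quantity) = 79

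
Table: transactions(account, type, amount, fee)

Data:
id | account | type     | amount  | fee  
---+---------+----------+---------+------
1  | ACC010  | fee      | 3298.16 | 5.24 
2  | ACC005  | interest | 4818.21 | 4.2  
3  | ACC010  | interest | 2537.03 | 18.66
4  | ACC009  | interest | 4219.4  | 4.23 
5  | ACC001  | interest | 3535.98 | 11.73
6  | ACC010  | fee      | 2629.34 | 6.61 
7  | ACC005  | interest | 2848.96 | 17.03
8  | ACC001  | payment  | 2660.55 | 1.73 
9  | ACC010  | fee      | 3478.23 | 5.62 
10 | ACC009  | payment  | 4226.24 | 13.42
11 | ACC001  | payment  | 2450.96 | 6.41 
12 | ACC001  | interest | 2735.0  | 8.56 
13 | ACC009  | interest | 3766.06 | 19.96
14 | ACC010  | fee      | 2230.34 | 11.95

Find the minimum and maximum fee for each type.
SELECT type, MIN(fee), MAX(fee)
FROM transactions
GROUP BY type

Result:
  fee: min=5.24, max=11.95
  interest: min=4.20, max=19.96
  payment: min=1.73, max=13.42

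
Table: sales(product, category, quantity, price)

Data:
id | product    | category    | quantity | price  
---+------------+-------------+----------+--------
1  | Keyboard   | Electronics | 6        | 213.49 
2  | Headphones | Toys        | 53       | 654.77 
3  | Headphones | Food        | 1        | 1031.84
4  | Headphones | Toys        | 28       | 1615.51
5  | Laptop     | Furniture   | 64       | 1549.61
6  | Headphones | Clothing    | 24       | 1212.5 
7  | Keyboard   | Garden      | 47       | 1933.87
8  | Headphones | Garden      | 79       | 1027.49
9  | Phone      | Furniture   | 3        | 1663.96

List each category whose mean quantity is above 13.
SELECT category, AVG(quantity)
FROM sales
GROUP BY category
HAVING AVG(quantity) > 13

Result:
  Clothing: avg=24.00
  Furniture: avg=33.50
  Garden: avg=63.00
  Toys: avg=40.50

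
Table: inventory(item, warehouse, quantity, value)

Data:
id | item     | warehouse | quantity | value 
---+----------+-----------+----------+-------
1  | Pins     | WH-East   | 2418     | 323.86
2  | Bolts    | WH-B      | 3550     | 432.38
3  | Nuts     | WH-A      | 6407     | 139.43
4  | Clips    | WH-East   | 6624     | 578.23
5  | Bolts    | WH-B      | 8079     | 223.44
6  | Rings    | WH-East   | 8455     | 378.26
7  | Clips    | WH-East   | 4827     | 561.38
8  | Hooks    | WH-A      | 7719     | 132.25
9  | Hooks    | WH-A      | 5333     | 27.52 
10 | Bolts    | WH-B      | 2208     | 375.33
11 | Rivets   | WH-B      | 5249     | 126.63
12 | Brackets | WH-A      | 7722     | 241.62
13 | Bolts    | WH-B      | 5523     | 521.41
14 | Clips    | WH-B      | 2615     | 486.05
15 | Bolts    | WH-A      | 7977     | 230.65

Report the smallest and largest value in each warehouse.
SELECT warehouse, MIN(value), MAX(value)
FROM inventory
GROUP BY warehouse

Result:
  WH-A: min=27.52, max=241.62
  WH-B: min=126.63, max=521.41
  WH-East: min=323.86, max=578.23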